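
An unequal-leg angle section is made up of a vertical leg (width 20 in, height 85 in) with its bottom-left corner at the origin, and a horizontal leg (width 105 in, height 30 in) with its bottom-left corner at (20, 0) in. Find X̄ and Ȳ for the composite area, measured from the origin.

vertical leg: A = 20 × 85 = 1700.00, centroid at (10.00, 42.50).
horizontal leg: A = 105 × 30 = 3150.00, centroid at (72.50, 15.00).
ΣA = 4850.00 in²
ΣAX̄ = (1700.00)(10.00) + (3150.00)(72.50) = 245375.00 in³
ΣAȲ = (1700.00)(42.50) + (3150.00)(15.00) = 119500.00 in³
X̄ = 245375.00 / 4850.00 = 50.59 in
Ȳ = 119500.00 / 4850.00 = 24.64 in

X̄ = 50.59 in, Ȳ = 24.64 in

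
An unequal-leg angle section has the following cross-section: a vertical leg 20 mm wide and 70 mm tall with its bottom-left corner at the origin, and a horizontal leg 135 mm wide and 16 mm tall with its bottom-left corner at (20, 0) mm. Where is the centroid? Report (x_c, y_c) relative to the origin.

vertical leg: A = 20 × 70 = 1400.00, centroid at (10.00, 35.00).
horizontal leg: A = 135 × 16 = 2160.00, centroid at (87.50, 8.00).
ΣA = 3560.00 mm²
ΣAx_c = (1400.00)(10.00) + (2160.00)(87.50) = 203000.00 mm³
ΣAy_c = (1400.00)(35.00) + (2160.00)(8.00) = 66280.00 mm³
x_c = 203000.00 / 3560.00 = 57.02 mm
y_c = 66280.00 / 3560.00 = 18.62 mm

x_c = 57.02 mm, y_c = 18.62 mm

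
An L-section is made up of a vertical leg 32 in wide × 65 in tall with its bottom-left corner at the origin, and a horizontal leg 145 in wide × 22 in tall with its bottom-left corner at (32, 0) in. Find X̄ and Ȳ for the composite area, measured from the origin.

X̄ = 69.57 in, Ȳ = 19.49 in

Part | A | x̄ᵢ | ȳᵢ | A·x̄ᵢ | A·ȳᵢ
vertical leg | 2080.00 | 16.00 | 32.50 | 33280.00 | 67600.00
horizontal leg | 3190.00 | 104.50 | 11.00 | 333355.00 | 35090.00
Σ | 5270.00 |  |  | 366635.00 | 102690.00
X̄ = 366635.00 / 5270.00 = 69.57 in
Ȳ = 102690.00 / 5270.00 = 19.49 in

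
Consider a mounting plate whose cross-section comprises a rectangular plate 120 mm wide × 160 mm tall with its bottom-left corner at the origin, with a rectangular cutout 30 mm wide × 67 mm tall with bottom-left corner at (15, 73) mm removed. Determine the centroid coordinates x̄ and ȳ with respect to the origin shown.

plate: A = 120 × 160 = 19200.00, centroid at (60.00, 80.00).
hole: A = −(30 × 67) = -2010.00, centroid at (30.00, 106.50).
ΣA = 17190.00 mm²
ΣAx̄ = (19200.00)(60.00) + (-2010.00)(30.00) = 1091700.00 mm³
ΣAȳ = (19200.00)(80.00) + (-2010.00)(106.50) = 1321935.00 mm³
x̄ = 1091700.00 / 17190.00 = 63.51 mm
ȳ = 1321935.00 / 17190.00 = 76.90 mm

x̄ = 63.51 mm, ȳ = 76.90 mm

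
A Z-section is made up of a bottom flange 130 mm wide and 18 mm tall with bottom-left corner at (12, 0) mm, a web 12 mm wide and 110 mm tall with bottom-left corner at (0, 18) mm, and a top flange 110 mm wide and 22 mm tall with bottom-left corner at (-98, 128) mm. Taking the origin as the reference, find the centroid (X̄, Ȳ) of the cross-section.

bottom flange: A = 130 × 18 = 2340.00, centroid at (77.00, 9.00).
web: A = 12 × 110 = 1320.00, centroid at (6.00, 73.00).
top flange: A = 110 × 22 = 2420.00, centroid at (-43.00, 139.00).
ΣA = 6080.00 mm²
ΣAX̄ = (2340.00)(77.00) + (1320.00)(6.00) + (2420.00)(-43.00) = 84040.00 mm³
ΣAȲ = (2340.00)(9.00) + (1320.00)(73.00) + (2420.00)(139.00) = 453800.00 mm³
X̄ = 84040.00 / 6080.00 = 13.82 mm
Ȳ = 453800.00 / 6080.00 = 74.64 mm

X̄ = 13.82 mm, Ȳ = 74.64 mm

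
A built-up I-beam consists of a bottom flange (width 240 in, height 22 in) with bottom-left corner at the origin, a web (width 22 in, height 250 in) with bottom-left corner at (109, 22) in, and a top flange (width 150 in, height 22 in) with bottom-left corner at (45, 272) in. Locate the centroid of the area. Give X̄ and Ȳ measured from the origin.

bottom flange: A = 240 × 22 = 5280.00, centroid at (120.00, 11.00).
web: A = 22 × 250 = 5500.00, centroid at (120.00, 147.00).
top flange: A = 150 × 22 = 3300.00, centroid at (120.00, 283.00).
ΣA = 14080.00 in²
ΣAX̄ = (5280.00)(120.00) + (5500.00)(120.00) + (3300.00)(120.00) = 1689600.00 in³
ΣAȲ = (5280.00)(11.00) + (5500.00)(147.00) + (3300.00)(283.00) = 1800480.00 in³
X̄ = 1689600.00 / 14080.00 = 120.00 in
Ȳ = 1800480.00 / 14080.00 = 127.88 in

X̄ = 120.00 in, Ȳ = 127.88 in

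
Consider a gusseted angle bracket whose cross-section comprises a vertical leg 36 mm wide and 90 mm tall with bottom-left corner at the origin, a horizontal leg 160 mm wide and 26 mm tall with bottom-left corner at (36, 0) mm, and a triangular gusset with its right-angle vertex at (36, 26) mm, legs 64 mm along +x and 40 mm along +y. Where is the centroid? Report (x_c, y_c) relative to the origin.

Part | A | x̄ᵢ | ȳᵢ | A·x̄ᵢ | A·ȳᵢ
vertical leg | 3240.00 | 18.00 | 45.00 | 58320.00 | 145800.00
horizontal leg | 4160.00 | 116.00 | 13.00 | 482560.00 | 54080.00
gusset | 1280.00 | 57.33 | 39.33 | 73386.67 | 50346.67
Σ | 8680.00 |  |  | 614266.67 | 250226.67
x_c = 614266.67 / 8680.00 = 70.77 mm
y_c = 250226.67 / 8680.00 = 28.83 mm

x_c = 70.77 mm, y_c = 28.83 mm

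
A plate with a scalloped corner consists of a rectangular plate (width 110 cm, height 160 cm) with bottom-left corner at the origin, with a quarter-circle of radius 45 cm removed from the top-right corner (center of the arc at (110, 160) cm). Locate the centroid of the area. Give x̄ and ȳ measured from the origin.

x̄ = 51.43 cm, ȳ = 73.95 cm

plate: A = 110 × 160 = 17600.00, centroid at (55.00, 80.00).
removed quarter-circle: A = −¼π·45² = -1590.43, centroid at (90.90, 140.90).
ΣA = 16009.57 cm²
ΣAx̄ = (17600.00)(55.00) + (-1590.43)(90.90) = 823427.56 cm³
ΣAȳ = (17600.00)(80.00) + (-1590.43)(140.90) = 1183906.00 cm³
x̄ = 823427.56 / 16009.57 = 51.43 cm
ȳ = 1183906.00 / 16009.57 = 73.95 cm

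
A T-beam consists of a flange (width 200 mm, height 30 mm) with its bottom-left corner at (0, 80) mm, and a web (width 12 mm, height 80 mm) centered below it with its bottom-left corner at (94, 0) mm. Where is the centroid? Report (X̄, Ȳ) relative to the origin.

X̄ = 100.00 mm, Ȳ = 87.41 mm

web: A = 12 × 80 = 960.00, centroid at (100.00, 40.00).
flange: A = 200 × 30 = 6000.00, centroid at (100.00, 95.00).
ΣA = 6960.00 mm², ΣAX̄ = 696000.00 mm³, ΣAȲ = 608400.00 mm³.
X̄ = 696000.00/6960.00 = 100.00 mm; Ȳ = 608400.00/6960.00 = 87.41 mm.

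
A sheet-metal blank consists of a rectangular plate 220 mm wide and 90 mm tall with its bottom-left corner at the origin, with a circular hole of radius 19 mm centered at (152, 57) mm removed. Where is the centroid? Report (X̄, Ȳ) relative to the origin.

plate: A = 220 × 90 = 19800.00, centroid at (110.00, 45.00).
hole: A = −π·19² = -1134.11, centroid at (152.00, 57.00).
ΣA = 18665.89 mm², ΣAX̄ = 2005614.53 mm³, ΣAȲ = 826355.45 mm³.
X̄ = 2005614.53/18665.89 = 107.45 mm; Ȳ = 826355.45/18665.89 = 44.27 mm.

X̄ = 107.45 mm, Ȳ = 44.27 mm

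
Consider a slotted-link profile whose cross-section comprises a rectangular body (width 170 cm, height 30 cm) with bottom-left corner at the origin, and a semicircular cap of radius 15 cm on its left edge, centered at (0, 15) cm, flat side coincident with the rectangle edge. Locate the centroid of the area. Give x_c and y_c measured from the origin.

Part | A | x̄ᵢ | ȳᵢ | A·x̄ᵢ | A·ȳᵢ
rectangular body | 5100.00 | 85.00 | 15.00 | 433500.00 | 76500.00
semicircular end | 353.43 | -6.37 | 15.00 | -2250.00 | 5301.44
Σ | 5453.43 |  |  | 431250.00 | 81801.44
x_c = 431250.00 / 5453.43 = 79.08 cm
y_c = 81801.44 / 5453.43 = 15.00 cm

x_c = 79.08 cm, y_c = 15.00 cm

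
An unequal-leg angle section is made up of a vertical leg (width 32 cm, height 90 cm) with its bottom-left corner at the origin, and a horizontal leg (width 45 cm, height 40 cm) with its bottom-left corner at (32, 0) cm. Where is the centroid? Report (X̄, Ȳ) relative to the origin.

X̄ = 30.81 cm, Ȳ = 35.38 cm

vertical leg: A = 32 × 90 = 2880.00, centroid at (16.00, 45.00).
horizontal leg: A = 45 × 40 = 1800.00, centroid at (54.50, 20.00).
ΣA = 4680.00 cm², ΣAX̄ = 144180.00 cm³, ΣAȲ = 165600.00 cm³.
X̄ = 144180.00/4680.00 = 30.81 cm; Ȳ = 165600.00/4680.00 = 35.38 cm.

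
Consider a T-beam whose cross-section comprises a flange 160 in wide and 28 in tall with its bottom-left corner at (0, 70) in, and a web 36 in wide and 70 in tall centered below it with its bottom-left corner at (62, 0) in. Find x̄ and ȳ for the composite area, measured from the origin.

x̄ = 80.00 in, ȳ = 66.36 in

web: A = 36 × 70 = 2520.00, centroid at (80.00, 35.00).
flange: A = 160 × 28 = 4480.00, centroid at (80.00, 84.00).
ΣA = 7000.00 in², ΣAx̄ = 560000.00 in³, ΣAȳ = 464520.00 in³.
x̄ = 560000.00/7000.00 = 80.00 in; ȳ = 464520.00/7000.00 = 66.36 in.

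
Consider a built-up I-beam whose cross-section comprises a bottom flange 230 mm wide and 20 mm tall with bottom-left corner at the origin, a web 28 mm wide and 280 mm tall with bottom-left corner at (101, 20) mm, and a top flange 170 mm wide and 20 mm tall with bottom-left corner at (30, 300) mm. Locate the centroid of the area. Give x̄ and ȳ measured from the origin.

x̄ = 115.00 mm, ȳ = 148.64 mm

bottom flange: A = 230 × 20 = 4600.00, centroid at (115.00, 10.00).
web: A = 28 × 280 = 7840.00, centroid at (115.00, 160.00).
top flange: A = 170 × 20 = 3400.00, centroid at (115.00, 310.00).
ΣA = 15840.00 mm², ΣAx̄ = 1821600.00 mm³, ΣAȳ = 2354400.00 mm³.
x̄ = 1821600.00/15840.00 = 115.00 mm; ȳ = 2354400.00/15840.00 = 148.64 mm.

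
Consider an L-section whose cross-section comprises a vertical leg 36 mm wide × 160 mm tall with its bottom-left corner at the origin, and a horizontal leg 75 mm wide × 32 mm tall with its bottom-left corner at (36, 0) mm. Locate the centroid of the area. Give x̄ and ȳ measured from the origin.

x̄ = 34.32 mm, ȳ = 61.18 mm

Part | A | x̄ᵢ | ȳᵢ | A·x̄ᵢ | A·ȳᵢ
vertical leg | 5760.00 | 18.00 | 80.00 | 103680.00 | 460800.00
horizontal leg | 2400.00 | 73.50 | 16.00 | 176400.00 | 38400.00
Σ | 8160.00 |  |  | 280080.00 | 499200.00
x̄ = 280080.00 / 8160.00 = 34.32 mm
ȳ = 499200.00 / 8160.00 = 61.18 mm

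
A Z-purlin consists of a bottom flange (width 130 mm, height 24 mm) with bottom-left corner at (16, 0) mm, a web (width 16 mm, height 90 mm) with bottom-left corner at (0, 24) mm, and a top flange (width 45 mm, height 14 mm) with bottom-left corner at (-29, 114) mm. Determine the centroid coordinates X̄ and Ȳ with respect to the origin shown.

Part | A | x̄ᵢ | ȳᵢ | A·x̄ᵢ | A·ȳᵢ
bottom flange | 3120.00 | 81.00 | 12.00 | 252720.00 | 37440.00
web | 1440.00 | 8.00 | 69.00 | 11520.00 | 99360.00
top flange | 630.00 | -6.50 | 121.00 | -4095.00 | 76230.00
Σ | 5190.00 |  |  | 260145.00 | 213030.00
X̄ = 260145.00 / 5190.00 = 50.12 mm
Ȳ = 213030.00 / 5190.00 = 41.05 mm

X̄ = 50.12 mm, Ȳ = 41.05 mm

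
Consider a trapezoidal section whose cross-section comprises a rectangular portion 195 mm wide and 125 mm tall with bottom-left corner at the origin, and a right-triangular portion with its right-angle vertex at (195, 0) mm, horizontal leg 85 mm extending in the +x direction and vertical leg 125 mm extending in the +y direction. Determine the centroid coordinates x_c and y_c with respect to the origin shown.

Part | A | x̄ᵢ | ȳᵢ | A·x̄ᵢ | A·ȳᵢ
rectangular portion | 24375.00 | 97.50 | 62.50 | 2376562.50 | 1523437.50
triangular portion | 5312.50 | 223.33 | 41.67 | 1186458.33 | 221354.17
Σ | 29687.50 |  |  | 3563020.83 | 1744791.67
x_c = 3563020.83 / 29687.50 = 120.02 mm
y_c = 1744791.67 / 29687.50 = 58.77 mm

x_c = 120.02 mm, y_c = 58.77 mm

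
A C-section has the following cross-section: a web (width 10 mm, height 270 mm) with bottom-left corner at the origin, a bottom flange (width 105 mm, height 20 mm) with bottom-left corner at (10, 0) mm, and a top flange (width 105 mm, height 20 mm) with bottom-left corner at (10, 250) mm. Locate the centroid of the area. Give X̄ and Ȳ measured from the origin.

Part | A | x̄ᵢ | ȳᵢ | A·x̄ᵢ | A·ȳᵢ
web | 2700.00 | 5.00 | 135.00 | 13500.00 | 364500.00
bottom flange | 2100.00 | 62.50 | 10.00 | 131250.00 | 21000.00
top flange | 2100.00 | 62.50 | 260.00 | 131250.00 | 546000.00
Σ | 6900.00 |  |  | 276000.00 | 931500.00
X̄ = 276000.00 / 6900.00 = 40.00 mm
Ȳ = 931500.00 / 6900.00 = 135.00 mm

X̄ = 40.00 mm, Ȳ = 135.00 mm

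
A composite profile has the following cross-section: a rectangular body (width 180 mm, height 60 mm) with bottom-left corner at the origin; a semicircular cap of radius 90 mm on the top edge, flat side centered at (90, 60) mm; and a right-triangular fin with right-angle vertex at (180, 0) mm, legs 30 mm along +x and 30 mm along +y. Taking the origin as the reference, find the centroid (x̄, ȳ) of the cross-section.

rectangular body: A = 180 × 60 = 10800.00, centroid at (90.00, 30.00).
semicircular top: A = ½π·90² = 12723.45, centroid at (90.00, 98.20).
triangular fin: A = ½·30·30 = 450.00, centroid at (190.00, 10.00).
ΣA = 23973.45 mm²
ΣAx̄ = (10800.00)(90.00) + (12723.45)(90.00) + (450.00)(190.00) = 2202610.52 mm³
ΣAȳ = (10800.00)(30.00) + (12723.45)(98.20) + (450.00)(10.00) = 1577907.01 mm³
x̄ = 2202610.52 / 23973.45 = 91.88 mm
ȳ = 1577907.01 / 23973.45 = 65.82 mm

x̄ = 91.88 mm, ȳ = 65.82 mm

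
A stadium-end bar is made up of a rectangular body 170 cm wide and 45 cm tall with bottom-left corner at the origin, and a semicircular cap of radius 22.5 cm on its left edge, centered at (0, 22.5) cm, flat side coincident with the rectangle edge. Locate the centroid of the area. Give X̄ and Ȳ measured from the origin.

rectangular body: A = 170 × 45 = 7650.00, centroid at (85.00, 22.50).
semicircular end: A = ½π·22.5² = 795.22, centroid at (-9.55, 22.50).
ΣA = 8445.22 cm², ΣAX̄ = 642656.25 cm³, ΣAȲ = 190017.35 cm³.
X̄ = 642656.25/8445.22 = 76.10 cm; Ȳ = 190017.35/8445.22 = 22.50 cm.

X̄ = 76.10 cm, Ȳ = 22.50 cm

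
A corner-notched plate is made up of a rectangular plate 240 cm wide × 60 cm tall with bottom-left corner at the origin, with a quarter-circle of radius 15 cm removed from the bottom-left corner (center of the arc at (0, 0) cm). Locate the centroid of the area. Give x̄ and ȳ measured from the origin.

x̄ = 121.41 cm, ȳ = 30.29 cm

Part | A | x̄ᵢ | ȳᵢ | A·x̄ᵢ | A·ȳᵢ
plate | 14400.00 | 120.00 | 30.00 | 1728000.00 | 432000.00
removed quarter-circle | -176.71 | 6.37 | 6.37 | -1125.00 | -1125.00
Σ | 14223.29 |  |  | 1726875.00 | 430875.00
x̄ = 1726875.00 / 14223.29 = 121.41 cm
ȳ = 430875.00 / 14223.29 = 30.29 cm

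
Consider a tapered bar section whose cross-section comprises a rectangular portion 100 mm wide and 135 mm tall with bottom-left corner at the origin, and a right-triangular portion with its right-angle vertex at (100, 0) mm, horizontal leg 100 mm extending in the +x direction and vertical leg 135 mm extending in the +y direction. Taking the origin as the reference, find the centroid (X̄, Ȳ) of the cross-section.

rectangular portion: A = 100 × 135 = 13500.00, centroid at (50.00, 67.50).
triangular portion: A = ½·100·135 = 6750.00, centroid at (133.33, 45.00).
ΣA = 20250.00 mm², ΣAX̄ = 1575000.00 mm³, ΣAȲ = 1215000.00 mm³.
X̄ = 1575000.00/20250.00 = 77.78 mm; Ȳ = 1215000.00/20250.00 = 60.00 mm.

X̄ = 77.78 mm, Ȳ = 60.00 mm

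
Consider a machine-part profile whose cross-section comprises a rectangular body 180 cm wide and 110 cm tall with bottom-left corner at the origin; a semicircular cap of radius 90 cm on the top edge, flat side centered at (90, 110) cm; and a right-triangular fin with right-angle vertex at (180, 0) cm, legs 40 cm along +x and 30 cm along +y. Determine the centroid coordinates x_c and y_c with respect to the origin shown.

Part | A | x̄ᵢ | ȳᵢ | A·x̄ᵢ | A·ȳᵢ
rectangular body | 19800.00 | 90.00 | 55.00 | 1782000.00 | 1089000.00
semicircular top | 12723.45 | 90.00 | 148.20 | 1145110.52 | 1885579.53
triangular fin | 600.00 | 193.33 | 10.00 | 116000.00 | 6000.00
Σ | 33123.45 |  |  | 3043110.52 | 2980579.53
x_c = 3043110.52 / 33123.45 = 91.87 cm
y_c = 2980579.53 / 33123.45 = 89.98 cm

x_c = 91.87 cm, y_c = 89.98 cm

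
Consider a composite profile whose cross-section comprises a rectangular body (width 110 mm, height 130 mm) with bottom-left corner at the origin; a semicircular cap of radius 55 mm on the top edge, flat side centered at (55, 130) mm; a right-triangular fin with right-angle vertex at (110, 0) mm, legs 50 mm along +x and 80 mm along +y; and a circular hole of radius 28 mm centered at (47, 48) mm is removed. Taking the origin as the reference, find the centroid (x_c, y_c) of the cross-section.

x_c = 63.77 mm, y_c = 85.71 mm

rectangular body: A = 110 × 130 = 14300.00, centroid at (55.00, 65.00).
semicircular top: A = ½π·55² = 4751.66, centroid at (55.00, 153.34).
triangular fin: A = ½·50·80 = 2000.00, centroid at (126.67, 26.67).
hole: A = −π·28² = -2463.01, centroid at (47.00, 48.00).
ΣA = 18588.65 mm², ΣAx_c = 1185413.17 mm³, ΣAy_c = 1593241.24 mm³.
x_c = 1185413.17/18588.65 = 63.77 mm; y_c = 1593241.24/18588.65 = 85.71 mm.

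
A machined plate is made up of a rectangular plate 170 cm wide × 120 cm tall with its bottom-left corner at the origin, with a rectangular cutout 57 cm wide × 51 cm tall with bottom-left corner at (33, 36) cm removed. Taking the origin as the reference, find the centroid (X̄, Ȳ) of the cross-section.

Part | A | x̄ᵢ | ȳᵢ | A·x̄ᵢ | A·ȳᵢ
plate | 20400.00 | 85.00 | 60.00 | 1734000.00 | 1224000.00
hole | -2907.00 | 61.50 | 61.50 | -178780.50 | -178780.50
Σ | 17493.00 |  |  | 1555219.50 | 1045219.50
X̄ = 1555219.50 / 17493.00 = 88.91 cm
Ȳ = 1045219.50 / 17493.00 = 59.75 cm

X̄ = 88.91 cm, Ȳ = 59.75 cm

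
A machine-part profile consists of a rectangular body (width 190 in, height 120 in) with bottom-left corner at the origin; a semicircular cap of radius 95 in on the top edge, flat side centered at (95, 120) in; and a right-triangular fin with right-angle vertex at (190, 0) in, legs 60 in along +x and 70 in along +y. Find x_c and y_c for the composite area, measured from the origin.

x_c = 101.18 in, y_c = 94.42 in

rectangular body: A = 190 × 120 = 22800.00, centroid at (95.00, 60.00).
semicircular top: A = ½π·95² = 14176.44, centroid at (95.00, 160.32).
triangular fin: A = ½·60·70 = 2100.00, centroid at (210.00, 23.33).
ΣA = 39076.44 in²
ΣAx_c = (22800.00)(95.00) + (14176.44)(95.00) + (2100.00)(210.00) = 3953761.50 in³
ΣAy_c = (22800.00)(60.00) + (14176.44)(160.32) + (2100.00)(23.33) = 3689755.76 in³
x_c = 3953761.50 / 39076.44 = 101.18 in
y_c = 3689755.76 / 39076.44 = 94.42 in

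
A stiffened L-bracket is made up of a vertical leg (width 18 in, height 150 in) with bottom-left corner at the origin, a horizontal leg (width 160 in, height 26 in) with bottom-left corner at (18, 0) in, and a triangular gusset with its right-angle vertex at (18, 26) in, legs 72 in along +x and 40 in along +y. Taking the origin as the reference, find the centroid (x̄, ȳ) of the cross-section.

x̄ = 59.33 in, ȳ = 37.74 in

vertical leg: A = 18 × 150 = 2700.00, centroid at (9.00, 75.00).
horizontal leg: A = 160 × 26 = 4160.00, centroid at (98.00, 13.00).
gusset: A = ½·72·40 = 1440.00, centroid at (42.00, 39.33).
ΣA = 8300.00 in²
ΣAx̄ = (2700.00)(9.00) + (4160.00)(98.00) + (1440.00)(42.00) = 492460.00 in³
ΣAȳ = (2700.00)(75.00) + (4160.00)(13.00) + (1440.00)(39.33) = 313220.00 in³
x̄ = 492460.00 / 8300.00 = 59.33 in
ȳ = 313220.00 / 8300.00 = 37.74 in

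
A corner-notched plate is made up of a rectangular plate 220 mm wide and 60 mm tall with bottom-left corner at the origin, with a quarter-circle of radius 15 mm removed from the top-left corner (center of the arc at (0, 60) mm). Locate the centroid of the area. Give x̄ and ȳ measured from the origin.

x̄ = 111.41 mm, ȳ = 29.68 mm

Part | A | x̄ᵢ | ȳᵢ | A·x̄ᵢ | A·ȳᵢ
plate | 13200.00 | 110.00 | 30.00 | 1452000.00 | 396000.00
removed quarter-circle | -176.71 | 6.37 | 53.63 | -1125.00 | -9477.88
Σ | 13023.29 |  |  | 1450875.00 | 386522.12
x̄ = 1450875.00 / 13023.29 = 111.41 mm
ȳ = 386522.12 / 13023.29 = 29.68 mm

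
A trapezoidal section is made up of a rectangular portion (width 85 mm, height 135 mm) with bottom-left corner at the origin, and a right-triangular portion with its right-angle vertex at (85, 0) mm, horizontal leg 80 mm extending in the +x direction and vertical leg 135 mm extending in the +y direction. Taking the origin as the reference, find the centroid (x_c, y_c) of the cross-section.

rectangular portion: A = 85 × 135 = 11475.00, centroid at (42.50, 67.50).
triangular portion: A = ½·80·135 = 5400.00, centroid at (111.67, 45.00).
ΣA = 16875.00 mm², ΣAx_c = 1090687.50 mm³, ΣAy_c = 1017562.50 mm³.
x_c = 1090687.50/16875.00 = 64.63 mm; y_c = 1017562.50/16875.00 = 60.30 mm.

x_c = 64.63 mm, y_c = 60.30 mm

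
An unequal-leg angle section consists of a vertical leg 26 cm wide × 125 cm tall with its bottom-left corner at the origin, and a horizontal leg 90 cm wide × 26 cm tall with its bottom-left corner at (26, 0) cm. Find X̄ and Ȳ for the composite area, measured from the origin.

X̄ = 37.28 cm, Ȳ = 41.78 cm

vertical leg: A = 26 × 125 = 3250.00, centroid at (13.00, 62.50).
horizontal leg: A = 90 × 26 = 2340.00, centroid at (71.00, 13.00).
ΣA = 5590.00 cm², ΣAX̄ = 208390.00 cm³, ΣAȲ = 233545.00 cm³.
X̄ = 208390.00/5590.00 = 37.28 cm; Ȳ = 233545.00/5590.00 = 41.78 cm.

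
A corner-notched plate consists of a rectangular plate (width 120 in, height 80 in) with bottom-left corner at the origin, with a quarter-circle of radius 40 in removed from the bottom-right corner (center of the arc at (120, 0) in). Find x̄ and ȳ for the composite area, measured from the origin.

x̄ = 53.52 in, ȳ = 43.47 in

plate: A = 120 × 80 = 9600.00, centroid at (60.00, 40.00).
removed quarter-circle: A = −¼π·40² = -1256.64, centroid at (103.02, 16.98).
ΣA = 8343.36 in², ΣAx̄ = 446536.89 in³, ΣAȳ = 362666.67 in³.
x̄ = 446536.89/8343.36 = 53.52 in; ȳ = 362666.67/8343.36 = 43.47 in.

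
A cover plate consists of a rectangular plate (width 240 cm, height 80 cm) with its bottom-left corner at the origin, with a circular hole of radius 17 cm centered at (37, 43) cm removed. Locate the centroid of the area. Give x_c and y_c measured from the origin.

x_c = 124.12 cm, y_c = 39.85 cm

Part | A | x̄ᵢ | ȳᵢ | A·x̄ᵢ | A·ȳᵢ
plate | 19200.00 | 120.00 | 40.00 | 2304000.00 | 768000.00
hole | -907.92 | 37.00 | 43.00 | -33593.05 | -39040.57
Σ | 18292.08 |  |  | 2270406.95 | 728959.43
x_c = 2270406.95 / 18292.08 = 124.12 cm
y_c = 728959.43 / 18292.08 = 39.85 cm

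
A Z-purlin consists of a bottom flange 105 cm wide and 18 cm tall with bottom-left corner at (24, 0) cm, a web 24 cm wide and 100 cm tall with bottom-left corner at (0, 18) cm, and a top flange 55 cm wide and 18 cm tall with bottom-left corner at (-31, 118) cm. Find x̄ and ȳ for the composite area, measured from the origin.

Part | A | x̄ᵢ | ȳᵢ | A·x̄ᵢ | A·ȳᵢ
bottom flange | 1890.00 | 76.50 | 9.00 | 144585.00 | 17010.00
web | 2400.00 | 12.00 | 68.00 | 28800.00 | 163200.00
top flange | 990.00 | -3.50 | 127.00 | -3465.00 | 125730.00
Σ | 5280.00 |  |  | 169920.00 | 305940.00
x̄ = 169920.00 / 5280.00 = 32.18 cm
ȳ = 305940.00 / 5280.00 = 57.94 cm

x̄ = 32.18 cm, ȳ = 57.94 cm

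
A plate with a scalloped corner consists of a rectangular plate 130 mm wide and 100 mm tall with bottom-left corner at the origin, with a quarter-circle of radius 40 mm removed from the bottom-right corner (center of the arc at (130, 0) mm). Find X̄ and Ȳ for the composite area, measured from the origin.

Part | A | x̄ᵢ | ȳᵢ | A·x̄ᵢ | A·ȳᵢ
plate | 13000.00 | 65.00 | 50.00 | 845000.00 | 650000.00
removed quarter-circle | -1256.64 | 113.02 | 16.98 | -142029.48 | -21333.33
Σ | 11743.36 |  |  | 702970.52 | 628666.67
X̄ = 702970.52 / 11743.36 = 59.86 mm
Ȳ = 628666.67 / 11743.36 = 53.53 mm

X̄ = 59.86 mm, Ȳ = 53.53 mm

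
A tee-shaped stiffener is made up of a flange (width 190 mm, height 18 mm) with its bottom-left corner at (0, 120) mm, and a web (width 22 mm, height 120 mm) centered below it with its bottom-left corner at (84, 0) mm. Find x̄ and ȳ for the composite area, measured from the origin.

web: A = 22 × 120 = 2640.00, centroid at (95.00, 60.00).
flange: A = 190 × 18 = 3420.00, centroid at (95.00, 129.00).
ΣA = 6060.00 mm², ΣAx̄ = 575700.00 mm³, ΣAȳ = 599580.00 mm³.
x̄ = 575700.00/6060.00 = 95.00 mm; ȳ = 599580.00/6060.00 = 98.94 mm.

x̄ = 95.00 mm, ȳ = 98.94 mm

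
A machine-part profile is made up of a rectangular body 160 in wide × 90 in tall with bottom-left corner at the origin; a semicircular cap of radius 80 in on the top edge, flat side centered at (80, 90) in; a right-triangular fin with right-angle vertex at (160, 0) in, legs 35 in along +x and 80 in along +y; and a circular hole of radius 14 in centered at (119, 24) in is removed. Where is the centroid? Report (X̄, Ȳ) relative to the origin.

X̄ = 84.13 in, Ȳ = 75.95 in

rectangular body: A = 160 × 90 = 14400.00, centroid at (80.00, 45.00).
semicircular top: A = ½π·80² = 10053.10, centroid at (80.00, 123.95).
triangular fin: A = ½·35·80 = 1400.00, centroid at (171.67, 26.67).
hole: A = −π·14² = -615.75, centroid at (119.00, 24.00).
ΣA = 25237.34 in²
ΣAX̄ = (14400.00)(80.00) + (10053.10)(80.00) + (1400.00)(171.67) + (-615.75)(119.00) = 2123306.55 in³
ΣAȲ = (14400.00)(45.00) + (10053.10)(123.95) + (1400.00)(26.67) + (-615.75)(24.00) = 1916667.30 in³
X̄ = 2123306.55 / 25237.34 = 84.13 in
Ȳ = 1916667.30 / 25237.34 = 75.95 in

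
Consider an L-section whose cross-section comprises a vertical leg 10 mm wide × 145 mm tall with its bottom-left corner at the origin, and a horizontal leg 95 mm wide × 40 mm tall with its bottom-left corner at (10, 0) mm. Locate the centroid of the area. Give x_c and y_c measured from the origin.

x_c = 43.00 mm, y_c = 34.50 mm

vertical leg: A = 10 × 145 = 1450.00, centroid at (5.00, 72.50).
horizontal leg: A = 95 × 40 = 3800.00, centroid at (57.50, 20.00).
ΣA = 5250.00 mm²
ΣAx_c = (1450.00)(5.00) + (3800.00)(57.50) = 225750.00 mm³
ΣAy_c = (1450.00)(72.50) + (3800.00)(20.00) = 181125.00 mm³
x_c = 225750.00 / 5250.00 = 43.00 mm
y_c = 181125.00 / 5250.00 = 34.50 mm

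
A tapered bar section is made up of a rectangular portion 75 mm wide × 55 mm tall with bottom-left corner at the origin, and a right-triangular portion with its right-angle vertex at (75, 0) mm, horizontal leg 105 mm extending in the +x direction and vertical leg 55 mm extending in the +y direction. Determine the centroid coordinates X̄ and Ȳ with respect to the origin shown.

X̄ = 67.35 mm, Ȳ = 23.73 mm

rectangular portion: A = 75 × 55 = 4125.00, centroid at (37.50, 27.50).
triangular portion: A = ½·105·55 = 2887.50, centroid at (110.00, 18.33).
ΣA = 7012.50 mm², ΣAX̄ = 472312.50 mm³, ΣAȲ = 166375.00 mm³.
X̄ = 472312.50/7012.50 = 67.35 mm; Ȳ = 166375.00/7012.50 = 23.73 mm.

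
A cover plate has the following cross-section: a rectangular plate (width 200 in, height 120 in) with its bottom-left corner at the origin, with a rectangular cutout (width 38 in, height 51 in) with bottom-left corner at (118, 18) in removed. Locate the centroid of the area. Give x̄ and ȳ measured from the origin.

plate: A = 200 × 120 = 24000.00, centroid at (100.00, 60.00).
hole: A = −(38 × 51) = -1938.00, centroid at (137.00, 43.50).
ΣA = 22062.00 in²
ΣAx̄ = (24000.00)(100.00) + (-1938.00)(137.00) = 2134494.00 in³
ΣAȳ = (24000.00)(60.00) + (-1938.00)(43.50) = 1355697.00 in³
x̄ = 2134494.00 / 22062.00 = 96.75 in
ȳ = 1355697.00 / 22062.00 = 61.45 in

x̄ = 96.75 in, ȳ = 61.45 in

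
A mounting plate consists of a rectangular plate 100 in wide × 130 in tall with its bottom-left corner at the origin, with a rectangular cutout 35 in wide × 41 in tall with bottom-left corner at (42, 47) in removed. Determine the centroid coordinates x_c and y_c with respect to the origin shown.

plate: A = 100 × 130 = 13000.00, centroid at (50.00, 65.00).
hole: A = −(35 × 41) = -1435.00, centroid at (59.50, 67.50).
ΣA = 11565.00 in², ΣAx_c = 564617.50 in³, ΣAy_c = 748137.50 in³.
x_c = 564617.50/11565.00 = 48.82 in; y_c = 748137.50/11565.00 = 64.69 in.

x_c = 48.82 in, y_c = 64.69 in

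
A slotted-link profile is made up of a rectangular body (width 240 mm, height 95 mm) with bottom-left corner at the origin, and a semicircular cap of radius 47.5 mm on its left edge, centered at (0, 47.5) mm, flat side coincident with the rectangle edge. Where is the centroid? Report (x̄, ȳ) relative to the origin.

x̄ = 101.14 mm, ȳ = 47.50 mm

rectangular body: A = 240 × 95 = 22800.00, centroid at (120.00, 47.50).
semicircular end: A = ½π·47.5² = 3544.11, centroid at (-20.16, 47.50).
ΣA = 26344.11 mm², ΣAx̄ = 2664552.08 mm³, ΣAȳ = 1251345.19 mm³.
x̄ = 2664552.08/26344.11 = 101.14 mm; ȳ = 1251345.19/26344.11 = 47.50 mm.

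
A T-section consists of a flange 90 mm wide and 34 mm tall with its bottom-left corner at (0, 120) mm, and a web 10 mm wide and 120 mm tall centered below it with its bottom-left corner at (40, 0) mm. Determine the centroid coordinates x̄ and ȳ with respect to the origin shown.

web: A = 10 × 120 = 1200.00, centroid at (45.00, 60.00).
flange: A = 90 × 34 = 3060.00, centroid at (45.00, 137.00).
ΣA = 4260.00 mm², ΣAx̄ = 191700.00 mm³, ΣAȳ = 491220.00 mm³.
x̄ = 191700.00/4260.00 = 45.00 mm; ȳ = 491220.00/4260.00 = 115.31 mm.

x̄ = 45.00 mm, ȳ = 115.31 mm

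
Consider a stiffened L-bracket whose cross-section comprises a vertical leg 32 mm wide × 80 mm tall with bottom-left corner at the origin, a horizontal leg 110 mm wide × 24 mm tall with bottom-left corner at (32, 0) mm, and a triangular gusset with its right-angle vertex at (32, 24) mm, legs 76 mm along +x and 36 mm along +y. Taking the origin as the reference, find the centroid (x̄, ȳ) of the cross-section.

x̄ = 53.15 mm, ȳ = 27.91 mm

vertical leg: A = 32 × 80 = 2560.00, centroid at (16.00, 40.00).
horizontal leg: A = 110 × 24 = 2640.00, centroid at (87.00, 12.00).
gusset: A = ½·76·36 = 1368.00, centroid at (57.33, 36.00).
ΣA = 6568.00 mm²
ΣAx̄ = (2560.00)(16.00) + (2640.00)(87.00) + (1368.00)(57.33) = 349072.00 mm³
ΣAȳ = (2560.00)(40.00) + (2640.00)(12.00) + (1368.00)(36.00) = 183328.00 mm³
x̄ = 349072.00 / 6568.00 = 53.15 mm
ȳ = 183328.00 / 6568.00 = 27.91 mm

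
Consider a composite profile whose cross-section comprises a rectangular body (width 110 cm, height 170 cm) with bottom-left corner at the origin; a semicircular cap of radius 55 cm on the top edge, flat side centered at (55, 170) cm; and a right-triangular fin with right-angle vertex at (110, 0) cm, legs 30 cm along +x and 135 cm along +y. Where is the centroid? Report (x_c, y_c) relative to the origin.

x_c = 60.17 cm, y_c = 102.03 cm

Part | A | x̄ᵢ | ȳᵢ | A·x̄ᵢ | A·ȳᵢ
rectangular body | 18700.00 | 55.00 | 85.00 | 1028500.00 | 1589500.00
semicircular top | 4751.66 | 55.00 | 193.34 | 261341.24 | 918698.68
triangular fin | 2025.00 | 120.00 | 45.00 | 243000.00 | 91125.00
Σ | 25476.66 |  |  | 1532841.24 | 2599323.68
x_c = 1532841.24 / 25476.66 = 60.17 cm
y_c = 2599323.68 / 25476.66 = 102.03 cm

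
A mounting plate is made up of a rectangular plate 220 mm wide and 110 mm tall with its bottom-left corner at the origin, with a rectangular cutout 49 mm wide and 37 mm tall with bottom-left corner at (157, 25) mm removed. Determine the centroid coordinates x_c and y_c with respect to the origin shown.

x_c = 104.21 mm, y_c = 55.93 mm

plate: A = 220 × 110 = 24200.00, centroid at (110.00, 55.00).
hole: A = −(49 × 37) = -1813.00, centroid at (181.50, 43.50).
ΣA = 22387.00 mm², ΣAx_c = 2332940.50 mm³, ΣAy_c = 1252134.50 mm³.
x_c = 2332940.50/22387.00 = 104.21 mm; y_c = 1252134.50/22387.00 = 55.93 mm.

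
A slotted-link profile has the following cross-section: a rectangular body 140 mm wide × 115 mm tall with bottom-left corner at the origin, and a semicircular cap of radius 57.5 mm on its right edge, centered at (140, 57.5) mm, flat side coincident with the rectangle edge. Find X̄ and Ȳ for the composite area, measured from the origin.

rectangular body: A = 140 × 115 = 16100.00, centroid at (70.00, 57.50).
semicircular end: A = ½π·57.5² = 5193.45, centroid at (164.40, 57.50).
ΣA = 21293.45 mm²
ΣAX̄ = (16100.00)(70.00) + (5193.45)(164.40) = 1980821.93 mm³
ΣAȲ = (16100.00)(57.50) + (5193.45)(57.50) = 1224373.11 mm³
X̄ = 1980821.93 / 21293.45 = 93.02 mm
Ȳ = 1224373.11 / 21293.45 = 57.50 mm

X̄ = 93.02 mm, Ȳ = 57.50 mm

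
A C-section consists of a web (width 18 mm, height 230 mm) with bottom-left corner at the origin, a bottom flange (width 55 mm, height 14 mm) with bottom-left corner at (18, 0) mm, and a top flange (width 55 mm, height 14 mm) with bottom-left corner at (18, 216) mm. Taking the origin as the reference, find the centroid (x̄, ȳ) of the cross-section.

web: A = 18 × 230 = 4140.00, centroid at (9.00, 115.00).
bottom flange: A = 55 × 14 = 770.00, centroid at (45.50, 7.00).
top flange: A = 55 × 14 = 770.00, centroid at (45.50, 223.00).
ΣA = 5680.00 mm²
ΣAx̄ = (4140.00)(9.00) + (770.00)(45.50) + (770.00)(45.50) = 107330.00 mm³
ΣAȳ = (4140.00)(115.00) + (770.00)(7.00) + (770.00)(223.00) = 653200.00 mm³
x̄ = 107330.00 / 5680.00 = 18.90 mm
ȳ = 653200.00 / 5680.00 = 115.00 mm

x̄ = 18.90 mm, ȳ = 115.00 mm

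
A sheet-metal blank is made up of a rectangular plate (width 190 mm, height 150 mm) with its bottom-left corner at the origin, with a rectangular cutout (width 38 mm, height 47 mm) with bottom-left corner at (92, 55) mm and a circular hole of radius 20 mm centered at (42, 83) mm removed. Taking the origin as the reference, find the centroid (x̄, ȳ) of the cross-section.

plate: A = 190 × 150 = 28500.00, centroid at (95.00, 75.00).
hole 1: A = −(38 × 47) = -1786.00, centroid at (111.00, 78.50).
hole 2: A = −π·20² = -1256.64, centroid at (42.00, 83.00).
ΣA = 25457.36 mm²
ΣAx̄ = (28500.00)(95.00) + (-1786.00)(111.00) + (-1256.64)(42.00) = 2456475.24 mm³
ΣAȳ = (28500.00)(75.00) + (-1786.00)(78.50) + (-1256.64)(83.00) = 1892998.12 mm³
x̄ = 2456475.24 / 25457.36 = 96.49 mm
ȳ = 1892998.12 / 25457.36 = 74.36 mm

x̄ = 96.49 mm, ȳ = 74.36 mm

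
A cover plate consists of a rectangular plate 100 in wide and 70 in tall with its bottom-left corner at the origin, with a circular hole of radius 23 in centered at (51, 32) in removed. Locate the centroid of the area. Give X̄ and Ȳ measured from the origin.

X̄ = 49.69 in, Ȳ = 35.93 in

plate: A = 100 × 70 = 7000.00, centroid at (50.00, 35.00).
hole: A = −π·23² = -1661.90, centroid at (51.00, 32.00).
ΣA = 5338.10 in²
ΣAX̄ = (7000.00)(50.00) + (-1661.90)(51.00) = 265242.97 in³
ΣAȲ = (7000.00)(35.00) + (-1661.90)(32.00) = 191819.12 in³
X̄ = 265242.97 / 5338.10 = 49.69 in
Ȳ = 191819.12 / 5338.10 = 35.93 in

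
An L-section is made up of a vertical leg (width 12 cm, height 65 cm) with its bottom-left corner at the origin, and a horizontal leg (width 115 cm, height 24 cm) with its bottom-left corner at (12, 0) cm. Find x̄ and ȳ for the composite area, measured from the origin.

x̄ = 55.51 cm, ȳ = 16.52 cm

Part | A | x̄ᵢ | ȳᵢ | A·x̄ᵢ | A·ȳᵢ
vertical leg | 780.00 | 6.00 | 32.50 | 4680.00 | 25350.00
horizontal leg | 2760.00 | 69.50 | 12.00 | 191820.00 | 33120.00
Σ | 3540.00 |  |  | 196500.00 | 58470.00
x̄ = 196500.00 / 3540.00 = 55.51 cm
ȳ = 58470.00 / 3540.00 = 16.52 cm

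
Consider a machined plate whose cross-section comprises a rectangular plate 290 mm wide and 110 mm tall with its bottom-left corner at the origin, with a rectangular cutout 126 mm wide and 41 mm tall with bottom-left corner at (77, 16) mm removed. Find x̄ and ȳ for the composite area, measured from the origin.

x̄ = 145.97 mm, ȳ = 58.57 mm

plate: A = 290 × 110 = 31900.00, centroid at (145.00, 55.00).
hole: A = −(126 × 41) = -5166.00, centroid at (140.00, 36.50).
ΣA = 26734.00 mm²
ΣAx̄ = (31900.00)(145.00) + (-5166.00)(140.00) = 3902260.00 mm³
ΣAȳ = (31900.00)(55.00) + (-5166.00)(36.50) = 1565941.00 mm³
x̄ = 3902260.00 / 26734.00 = 145.97 mm
ȳ = 1565941.00 / 26734.00 = 58.57 mm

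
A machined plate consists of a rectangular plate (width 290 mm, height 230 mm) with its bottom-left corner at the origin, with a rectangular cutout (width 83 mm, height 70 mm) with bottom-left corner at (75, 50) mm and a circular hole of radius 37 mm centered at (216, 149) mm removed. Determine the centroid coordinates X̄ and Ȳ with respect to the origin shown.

plate: A = 290 × 230 = 66700.00, centroid at (145.00, 115.00).
hole 1: A = −(83 × 70) = -5810.00, centroid at (116.50, 85.00).
hole 2: A = −π·37² = -4300.84, centroid at (216.00, 149.00).
ΣA = 56589.16 mm²
ΣAX̄ = (66700.00)(145.00) + (-5810.00)(116.50) + (-4300.84)(216.00) = 8065653.49 mm³
ΣAȲ = (66700.00)(115.00) + (-5810.00)(85.00) + (-4300.84)(149.00) = 6535824.79 mm³
X̄ = 8065653.49 / 56589.16 = 142.53 mm
Ȳ = 6535824.79 / 56589.16 = 115.50 mm

X̄ = 142.53 mm, Ȳ = 115.50 mm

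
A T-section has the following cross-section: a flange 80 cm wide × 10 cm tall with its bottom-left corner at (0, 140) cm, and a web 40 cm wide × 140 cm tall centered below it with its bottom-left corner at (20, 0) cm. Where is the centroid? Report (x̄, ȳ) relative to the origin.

x̄ = 40.00 cm, ȳ = 79.38 cm

web: A = 40 × 140 = 5600.00, centroid at (40.00, 70.00).
flange: A = 80 × 10 = 800.00, centroid at (40.00, 145.00).
ΣA = 6400.00 cm²
ΣAx̄ = (5600.00)(40.00) + (800.00)(40.00) = 256000.00 cm³
ΣAȳ = (5600.00)(70.00) + (800.00)(145.00) = 508000.00 cm³
x̄ = 256000.00 / 6400.00 = 40.00 cm
ȳ = 508000.00 / 6400.00 = 79.38 cm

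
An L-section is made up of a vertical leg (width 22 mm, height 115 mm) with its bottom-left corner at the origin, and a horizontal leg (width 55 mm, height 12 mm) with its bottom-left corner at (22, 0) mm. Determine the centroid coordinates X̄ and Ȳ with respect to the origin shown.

vertical leg: A = 22 × 115 = 2530.00, centroid at (11.00, 57.50).
horizontal leg: A = 55 × 12 = 660.00, centroid at (49.50, 6.00).
ΣA = 3190.00 mm², ΣAX̄ = 60500.00 mm³, ΣAȲ = 149435.00 mm³.
X̄ = 60500.00/3190.00 = 18.97 mm; Ȳ = 149435.00/3190.00 = 46.84 mm.

X̄ = 18.97 mm, Ȳ = 46.84 mm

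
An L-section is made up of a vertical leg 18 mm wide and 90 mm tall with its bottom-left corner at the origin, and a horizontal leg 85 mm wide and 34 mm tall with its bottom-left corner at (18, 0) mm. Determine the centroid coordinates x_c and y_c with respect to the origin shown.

x_c = 42.00 mm, y_c = 27.06 mm

vertical leg: A = 18 × 90 = 1620.00, centroid at (9.00, 45.00).
horizontal leg: A = 85 × 34 = 2890.00, centroid at (60.50, 17.00).
ΣA = 4510.00 mm², ΣAx_c = 189425.00 mm³, ΣAy_c = 122030.00 mm³.
x_c = 189425.00/4510.00 = 42.00 mm; y_c = 122030.00/4510.00 = 27.06 mm.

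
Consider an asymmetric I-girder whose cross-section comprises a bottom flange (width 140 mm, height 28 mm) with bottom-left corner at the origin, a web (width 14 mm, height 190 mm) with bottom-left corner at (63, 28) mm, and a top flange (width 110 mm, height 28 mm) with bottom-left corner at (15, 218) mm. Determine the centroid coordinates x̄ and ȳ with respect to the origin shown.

bottom flange: A = 140 × 28 = 3920.00, centroid at (70.00, 14.00).
web: A = 14 × 190 = 2660.00, centroid at (70.00, 123.00).
top flange: A = 110 × 28 = 3080.00, centroid at (70.00, 232.00).
ΣA = 9660.00 mm², ΣAx̄ = 676200.00 mm³, ΣAȳ = 1096620.00 mm³.
x̄ = 676200.00/9660.00 = 70.00 mm; ȳ = 1096620.00/9660.00 = 113.52 mm.

x̄ = 70.00 mm, ȳ = 113.52 mm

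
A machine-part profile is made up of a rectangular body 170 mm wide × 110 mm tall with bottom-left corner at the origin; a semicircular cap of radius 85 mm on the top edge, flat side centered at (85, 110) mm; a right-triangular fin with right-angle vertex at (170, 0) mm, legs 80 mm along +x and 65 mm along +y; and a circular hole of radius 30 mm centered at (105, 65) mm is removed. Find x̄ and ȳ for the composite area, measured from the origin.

rectangular body: A = 170 × 110 = 18700.00, centroid at (85.00, 55.00).
semicircular top: A = ½π·85² = 11349.00, centroid at (85.00, 146.08).
triangular fin: A = ½·80·65 = 2600.00, centroid at (196.67, 21.67).
hole: A = −π·30² = -2827.43, centroid at (105.00, 65.00).
ΣA = 29821.57 mm²
ΣAx̄ = (18700.00)(85.00) + (11349.00)(85.00) + (2600.00)(196.67) + (-2827.43)(105.00) = 2768618.12 mm³
ΣAȳ = (18700.00)(55.00) + (11349.00)(146.08) + (2600.00)(21.67) + (-2827.43)(65.00) = 2558857.21 mm³
x̄ = 2768618.12 / 29821.57 = 92.84 mm
ȳ = 2558857.21 / 29821.57 = 85.81 mm

x̄ = 92.84 mm, ȳ = 85.81 mm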